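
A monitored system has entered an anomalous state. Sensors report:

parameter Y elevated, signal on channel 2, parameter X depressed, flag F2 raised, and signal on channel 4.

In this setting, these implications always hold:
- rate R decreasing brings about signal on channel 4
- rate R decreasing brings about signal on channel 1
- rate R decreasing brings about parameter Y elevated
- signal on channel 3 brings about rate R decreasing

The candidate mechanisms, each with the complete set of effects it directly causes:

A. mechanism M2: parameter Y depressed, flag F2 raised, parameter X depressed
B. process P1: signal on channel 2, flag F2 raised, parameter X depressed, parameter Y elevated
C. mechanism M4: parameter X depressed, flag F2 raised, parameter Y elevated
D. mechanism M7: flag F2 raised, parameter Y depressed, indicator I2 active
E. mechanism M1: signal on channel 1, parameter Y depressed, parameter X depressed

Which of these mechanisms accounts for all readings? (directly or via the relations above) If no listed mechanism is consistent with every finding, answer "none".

Per-candidate check:
(A) mechanism M2 — fails on parameter Y elevated, signal on channel 2, signal on channel 4 (predicts parameter Y depressed, not parameter Y elevated)
(B) process P1 — parameter Y elevated ✓; signal on channel 2 ✓; parameter X depressed ✓; flag F2 raised ✓; signal on channel 4 ✗
(C) mechanism M4 — parameter Y elevated ✓; signal on channel 2 ✗; parameter X depressed ✓; flag F2 raised ✓; signal on channel 4 ✗
(D) mechanism M7 — fails on parameter Y elevated, signal on channel 2, parameter X depressed, signal on channel 4 (predicts parameter Y depressed, not parameter Y elevated)
(E) mechanism M1 — fails on parameter Y elevated, signal on channel 2, flag F2 raised, signal on channel 4 (predicts parameter Y depressed, not parameter Y elevated)
No candidate is consistent with all observations.

none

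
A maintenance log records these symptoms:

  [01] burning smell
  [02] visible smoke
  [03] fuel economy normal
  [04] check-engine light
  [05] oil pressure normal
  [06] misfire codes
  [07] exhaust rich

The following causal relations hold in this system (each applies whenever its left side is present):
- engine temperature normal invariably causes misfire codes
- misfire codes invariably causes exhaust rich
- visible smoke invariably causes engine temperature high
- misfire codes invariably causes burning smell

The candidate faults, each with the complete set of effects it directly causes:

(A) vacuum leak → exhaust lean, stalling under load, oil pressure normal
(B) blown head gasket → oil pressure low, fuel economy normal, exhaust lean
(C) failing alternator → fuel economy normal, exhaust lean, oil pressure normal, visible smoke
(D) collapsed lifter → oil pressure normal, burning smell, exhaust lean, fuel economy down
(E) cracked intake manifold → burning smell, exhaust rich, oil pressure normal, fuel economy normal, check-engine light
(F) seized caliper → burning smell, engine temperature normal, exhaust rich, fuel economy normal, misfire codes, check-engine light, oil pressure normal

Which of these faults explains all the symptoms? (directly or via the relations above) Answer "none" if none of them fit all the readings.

none

Checking each candidate against the observations:
(A) vacuum leak — burning smell -; visible smoke -; fuel economy normal -; check-engine light -; oil pressure normal +; misfire codes -; exhaust rich -
(B) blown head gasket — fails on burning smell, visible smoke, check-engine light, oil pressure normal, misfire codes, exhaust rich (predicts oil pressure low, not oil pressure normal; predicts exhaust lean, not exhaust rich)
(C) failing alternator — burning smell -; visible smoke +; fuel economy normal +; check-engine light -; oil pressure normal +; misfire codes -; exhaust rich -
(D) collapsed lifter — fails on visible smoke, fuel economy normal, check-engine light, misfire codes, exhaust rich (predicts fuel economy down, not fuel economy normal; predicts exhaust lean, not exhaust rich)
(E) cracked intake manifold — burning smell +; visible smoke -; fuel economy normal +; check-engine light +; oil pressure normal +; misfire codes -; exhaust rich +
(F) seized caliper — burning smell +; visible smoke -; fuel economy normal +; check-engine light +; oil pressure normal +; misfire codes +; exhaust rich +
Every candidate fails on at least one observation.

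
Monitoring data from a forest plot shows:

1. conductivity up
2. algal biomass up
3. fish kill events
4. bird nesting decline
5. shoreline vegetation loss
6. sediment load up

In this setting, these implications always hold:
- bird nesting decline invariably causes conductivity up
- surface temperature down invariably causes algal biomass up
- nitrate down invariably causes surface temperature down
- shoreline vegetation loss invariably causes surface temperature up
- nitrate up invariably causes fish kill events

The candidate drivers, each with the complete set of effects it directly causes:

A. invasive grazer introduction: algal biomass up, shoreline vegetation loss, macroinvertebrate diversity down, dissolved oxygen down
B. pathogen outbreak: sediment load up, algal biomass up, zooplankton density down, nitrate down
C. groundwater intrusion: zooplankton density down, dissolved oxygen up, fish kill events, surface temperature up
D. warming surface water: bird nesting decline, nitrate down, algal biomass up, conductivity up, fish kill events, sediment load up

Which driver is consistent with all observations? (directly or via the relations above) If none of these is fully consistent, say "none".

Testing each hypothesis:
(A) invasive grazer introduction — conductivity up NO; algal biomass up yes; fish kill events NO; bird nesting decline NO; shoreline vegetation loss yes; sediment load up NO
(B) pathogen outbreak — conductivity up NO; algal biomass up yes; fish kill events NO; bird nesting decline NO; shoreline vegetation loss NO; sediment load up yes
(C) groundwater intrusion — does not account for conductivity up, algal biomass up, bird nesting decline, shoreline vegetation loss, sediment load up
(D) warming surface water — conductivity up yes; algal biomass up yes; fish kill events yes; bird nesting decline yes; shoreline vegetation loss NO; sediment load up yes
Every candidate fails on at least one observation.

none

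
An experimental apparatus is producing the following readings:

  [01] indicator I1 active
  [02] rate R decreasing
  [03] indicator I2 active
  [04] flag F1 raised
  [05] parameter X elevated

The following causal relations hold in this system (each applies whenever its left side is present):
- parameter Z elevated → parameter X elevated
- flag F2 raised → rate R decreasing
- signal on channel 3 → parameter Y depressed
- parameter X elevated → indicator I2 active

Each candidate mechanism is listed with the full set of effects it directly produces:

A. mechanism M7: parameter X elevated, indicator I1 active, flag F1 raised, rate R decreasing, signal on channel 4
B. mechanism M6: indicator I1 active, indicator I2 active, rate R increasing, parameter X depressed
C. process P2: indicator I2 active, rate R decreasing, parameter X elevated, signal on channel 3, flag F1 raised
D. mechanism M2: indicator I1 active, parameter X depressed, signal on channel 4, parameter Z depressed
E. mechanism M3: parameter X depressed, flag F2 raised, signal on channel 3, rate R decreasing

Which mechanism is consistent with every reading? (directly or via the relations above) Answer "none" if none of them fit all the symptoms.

Testing each hypothesis:
(A) mechanism M7 — indicator I1 active ✓; rate R decreasing ✓; indicator I2 active ✓ (through parameter X elevated → indicator I2 active); flag F1 raised ✓; parameter X elevated ✓
(B) mechanism M6 — indicator I1 active ✓; rate R decreasing ✗; indicator I2 active ✓; flag F1 raised ✗; parameter X elevated ✗
(C) process P2 — indicator I1 active ✗; rate R decreasing ✓; indicator I2 active ✓; flag F1 raised ✓; parameter X elevated ✓
(D) mechanism M2 — fails on rate R decreasing, indicator I2 active, flag F1 raised, parameter X elevated (predicts parameter X depressed, not parameter X elevated)
(E) mechanism M3 — indicator I1 active ✗; rate R decreasing ✓; indicator I2 active ✗; flag F1 raised ✗; parameter X elevated ✗
Only (A) is consistent with every observation.

A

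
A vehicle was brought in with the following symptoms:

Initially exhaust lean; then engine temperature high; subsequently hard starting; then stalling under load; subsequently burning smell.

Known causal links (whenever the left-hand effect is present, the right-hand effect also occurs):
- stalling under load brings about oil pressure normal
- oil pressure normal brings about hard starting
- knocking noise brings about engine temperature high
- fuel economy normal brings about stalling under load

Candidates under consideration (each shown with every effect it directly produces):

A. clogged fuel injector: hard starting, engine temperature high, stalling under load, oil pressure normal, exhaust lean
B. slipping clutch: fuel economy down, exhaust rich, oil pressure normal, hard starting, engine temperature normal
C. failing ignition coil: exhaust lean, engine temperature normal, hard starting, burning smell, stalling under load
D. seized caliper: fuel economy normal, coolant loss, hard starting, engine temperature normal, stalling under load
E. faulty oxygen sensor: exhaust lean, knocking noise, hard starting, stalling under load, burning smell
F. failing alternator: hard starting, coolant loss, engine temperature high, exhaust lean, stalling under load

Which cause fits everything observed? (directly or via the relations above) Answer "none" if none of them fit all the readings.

E

Per-candidate check:
(A) clogged fuel injector — does not account for burning smell
(B) slipping clutch — exhaust lean miss; engine temperature high miss; hard starting match; stalling under load miss; burning smell miss
(C) failing ignition coil — fails on engine temperature high (predicts engine temperature normal, not engine temperature high)
(D) seized caliper — exhaust lean miss; engine temperature high miss; hard starting match; stalling under load match; burning smell miss
(E) faulty oxygen sensor — exhaust lean match; engine temperature high match (by knocking noise → engine temperature high); hard starting match; stalling under load match; burning smell match
(F) failing alternator — does not account for burning smell
(E) alone accounts for all the evidence.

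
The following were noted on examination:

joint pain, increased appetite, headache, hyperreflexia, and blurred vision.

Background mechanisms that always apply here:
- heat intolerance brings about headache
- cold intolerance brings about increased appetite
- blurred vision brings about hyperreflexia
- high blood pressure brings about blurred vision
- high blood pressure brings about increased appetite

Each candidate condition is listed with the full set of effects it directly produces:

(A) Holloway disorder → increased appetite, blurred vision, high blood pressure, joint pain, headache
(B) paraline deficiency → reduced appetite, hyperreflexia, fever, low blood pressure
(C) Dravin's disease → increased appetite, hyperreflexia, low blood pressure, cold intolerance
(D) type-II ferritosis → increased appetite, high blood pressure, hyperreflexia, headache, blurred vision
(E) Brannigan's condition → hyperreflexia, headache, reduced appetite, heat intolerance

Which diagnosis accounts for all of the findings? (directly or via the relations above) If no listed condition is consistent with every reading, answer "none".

Checking each candidate against the observations:
(A) Holloway disorder — joint pain ✓; increased appetite ✓; headache ✓; hyperreflexia ✓ (via blurred vision → hyperreflexia); blurred vision ✓
(B) paraline deficiency — joint pain ✗; increased appetite ✗; headache ✗; hyperreflexia ✓; blurred vision ✗
(C) Dravin's disease — does not account for joint pain, headache, blurred vision
(D) type-II ferritosis — joint pain ✗; increased appetite ✓; headache ✓; hyperreflexia ✓; blurred vision ✓
(E) Brannigan's condition — joint pain ✗; increased appetite ✗; headache ✓; hyperreflexia ✓; blurred vision ✗
(A) is the only candidate with no mismatches.

A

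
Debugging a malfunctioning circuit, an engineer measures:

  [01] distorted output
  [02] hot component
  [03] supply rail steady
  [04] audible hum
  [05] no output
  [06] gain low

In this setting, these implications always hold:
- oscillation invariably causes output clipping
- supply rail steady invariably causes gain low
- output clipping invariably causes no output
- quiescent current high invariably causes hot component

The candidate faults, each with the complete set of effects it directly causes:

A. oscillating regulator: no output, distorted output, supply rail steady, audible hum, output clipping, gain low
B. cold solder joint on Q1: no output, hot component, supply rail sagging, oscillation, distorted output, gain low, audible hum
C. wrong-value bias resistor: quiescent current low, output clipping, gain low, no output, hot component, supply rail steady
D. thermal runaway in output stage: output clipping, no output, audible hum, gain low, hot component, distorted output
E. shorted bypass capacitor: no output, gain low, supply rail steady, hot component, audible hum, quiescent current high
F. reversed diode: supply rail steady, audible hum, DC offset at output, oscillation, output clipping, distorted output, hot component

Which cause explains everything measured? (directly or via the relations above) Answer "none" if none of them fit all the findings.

F

Checking each candidate against the observations:
(A) oscillating regulator — does not account for hot component
(B) cold solder joint on Q1 — fails on supply rail steady (predicts supply rail sagging, not supply rail steady)
(C) wrong-value bias resistor — does not account for distorted output, audible hum
(D) thermal runaway in output stage — distorted output +; hot component +; supply rail steady -; audible hum +; no output +; gain low +
(E) shorted bypass capacitor — does not account for distorted output
(F) reversed diode — distorted output +; hot component +; supply rail steady +; audible hum +; no output + (via output clipping → no output); gain low + (via supply rail steady → gain low)
(F) is the only candidate with no mismatches.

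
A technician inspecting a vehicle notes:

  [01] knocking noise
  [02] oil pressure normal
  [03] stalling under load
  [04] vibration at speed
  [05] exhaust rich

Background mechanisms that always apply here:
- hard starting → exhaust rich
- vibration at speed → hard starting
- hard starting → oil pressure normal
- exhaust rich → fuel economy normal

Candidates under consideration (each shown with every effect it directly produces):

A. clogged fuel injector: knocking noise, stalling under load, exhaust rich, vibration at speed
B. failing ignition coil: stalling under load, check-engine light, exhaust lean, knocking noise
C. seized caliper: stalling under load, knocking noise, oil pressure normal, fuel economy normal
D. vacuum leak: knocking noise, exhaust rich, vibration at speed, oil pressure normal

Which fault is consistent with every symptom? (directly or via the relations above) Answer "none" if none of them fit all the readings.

Testing each hypothesis:
(A) clogged fuel injector — accounts for every observation (oil pressure normal by vibration at speed → hard starting → oil pressure normal)
(B) failing ignition coil — knocking noise ✓; oil pressure normal ✗; stalling under load ✓; vibration at speed ✗; exhaust rich ✗
(C) seized caliper — does not account for vibration at speed, exhaust rich
(D) vacuum leak — knocking noise ✓; oil pressure normal ✓; stalling under load ✗; vibration at speed ✓; exhaust rich ✓
(A) is the only candidate with no mismatches.

A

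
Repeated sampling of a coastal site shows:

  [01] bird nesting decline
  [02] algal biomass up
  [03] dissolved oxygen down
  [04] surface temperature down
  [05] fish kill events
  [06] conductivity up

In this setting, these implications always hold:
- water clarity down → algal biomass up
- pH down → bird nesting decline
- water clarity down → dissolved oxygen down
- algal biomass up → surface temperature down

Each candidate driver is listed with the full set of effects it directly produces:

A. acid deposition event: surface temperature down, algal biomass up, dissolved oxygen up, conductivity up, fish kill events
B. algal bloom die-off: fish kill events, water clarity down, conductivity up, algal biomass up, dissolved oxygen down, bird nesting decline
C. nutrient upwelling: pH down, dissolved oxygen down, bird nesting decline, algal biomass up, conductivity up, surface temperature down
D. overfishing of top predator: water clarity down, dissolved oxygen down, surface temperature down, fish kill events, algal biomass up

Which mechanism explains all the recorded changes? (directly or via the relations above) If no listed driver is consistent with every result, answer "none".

B

Checking each candidate against the observations:
(A) acid deposition event — fails on bird nesting decline, dissolved oxygen down (predicts dissolved oxygen up, not dissolved oxygen down)
(B) algal bloom die-off — bird nesting decline match; algal biomass up match; dissolved oxygen down match; surface temperature down match (via algal biomass up → surface temperature down); fish kill events match; conductivity up match
(C) nutrient upwelling — does not account for fish kill events
(D) overfishing of top predator — bird nesting decline miss; algal biomass up match; dissolved oxygen down match; surface temperature down match; fish kill events match; conductivity up miss
Only (B) is consistent with every observation.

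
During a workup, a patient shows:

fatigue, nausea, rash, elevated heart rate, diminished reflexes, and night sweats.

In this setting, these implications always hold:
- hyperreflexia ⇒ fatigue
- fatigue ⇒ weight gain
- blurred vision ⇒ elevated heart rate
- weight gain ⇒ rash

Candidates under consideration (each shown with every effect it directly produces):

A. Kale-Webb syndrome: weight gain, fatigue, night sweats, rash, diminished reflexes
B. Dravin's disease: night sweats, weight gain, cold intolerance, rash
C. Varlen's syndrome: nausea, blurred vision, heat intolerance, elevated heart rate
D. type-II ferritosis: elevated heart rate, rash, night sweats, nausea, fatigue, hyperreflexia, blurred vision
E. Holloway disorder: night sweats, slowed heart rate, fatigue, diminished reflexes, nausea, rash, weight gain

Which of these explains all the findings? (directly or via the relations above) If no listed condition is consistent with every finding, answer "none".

Testing each hypothesis:
(A) Kale-Webb syndrome — does not account for nausea, elevated heart rate
(B) Dravin's disease — does not account for fatigue, nausea, elevated heart rate, diminished reflexes
(C) Varlen's syndrome — does not account for fatigue, rash, diminished reflexes, night sweats
(D) type-II ferritosis — fails on diminished reflexes (predicts hyperreflexia, not diminished reflexes)
(E) Holloway disorder — fails on elevated heart rate (predicts slowed heart rate, not elevated heart rate)
No candidate is consistent with all observations.

none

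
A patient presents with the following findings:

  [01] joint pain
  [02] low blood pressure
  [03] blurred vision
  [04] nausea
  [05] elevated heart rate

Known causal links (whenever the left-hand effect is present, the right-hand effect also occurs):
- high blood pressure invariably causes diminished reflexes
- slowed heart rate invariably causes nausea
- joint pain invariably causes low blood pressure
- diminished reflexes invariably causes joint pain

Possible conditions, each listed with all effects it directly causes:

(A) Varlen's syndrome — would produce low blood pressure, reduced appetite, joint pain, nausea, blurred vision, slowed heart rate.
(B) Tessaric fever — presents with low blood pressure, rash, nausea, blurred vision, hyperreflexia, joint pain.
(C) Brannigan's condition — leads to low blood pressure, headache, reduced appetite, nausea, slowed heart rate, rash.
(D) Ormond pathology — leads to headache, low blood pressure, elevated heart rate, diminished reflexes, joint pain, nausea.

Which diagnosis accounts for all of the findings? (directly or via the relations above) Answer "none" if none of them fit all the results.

For each candidate, compare predicted effects to what was observed:
(A) Varlen's syndrome — fails on elevated heart rate (predicts slowed heart rate, not elevated heart rate)
(B) Tessaric fever — joint pain yes; low blood pressure yes; blurred vision yes; nausea yes; elevated heart rate NO
(C) Brannigan's condition — fails on joint pain, blurred vision, elevated heart rate (predicts slowed heart rate, not elevated heart rate)
(D) Ormond pathology — joint pain yes; low blood pressure yes; blurred vision NO; nausea yes; elevated heart rate yes
No candidate is consistent with all observations.

none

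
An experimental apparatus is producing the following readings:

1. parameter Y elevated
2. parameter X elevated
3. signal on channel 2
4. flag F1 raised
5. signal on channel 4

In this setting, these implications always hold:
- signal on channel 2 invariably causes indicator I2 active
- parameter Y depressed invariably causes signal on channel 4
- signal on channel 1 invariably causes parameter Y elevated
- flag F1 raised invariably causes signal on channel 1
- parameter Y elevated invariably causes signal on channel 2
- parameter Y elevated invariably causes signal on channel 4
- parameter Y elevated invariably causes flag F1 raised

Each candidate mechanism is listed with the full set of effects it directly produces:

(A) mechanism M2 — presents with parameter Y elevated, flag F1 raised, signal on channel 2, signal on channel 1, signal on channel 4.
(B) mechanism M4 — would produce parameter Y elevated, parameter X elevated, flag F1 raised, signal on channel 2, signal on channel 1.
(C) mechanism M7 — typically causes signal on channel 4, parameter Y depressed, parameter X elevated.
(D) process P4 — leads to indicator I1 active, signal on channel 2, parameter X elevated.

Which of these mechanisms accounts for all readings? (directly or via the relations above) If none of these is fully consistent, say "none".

B

For each candidate, compare predicted effects to what was observed:
(A) mechanism M2 — does not account for parameter X elevated
(B) mechanism M4 — parameter Y elevated +; parameter X elevated +; signal on channel 2 +; flag F1 raised +; signal on channel 4 + (through parameter Y elevated → signal on channel 4)
(C) mechanism M7 — fails on parameter Y elevated, signal on channel 2, flag F1 raised (predicts parameter Y depressed, not parameter Y elevated)
(D) process P4 — parameter Y elevated -; parameter X elevated +; signal on channel 2 +; flag F1 raised -; signal on channel 4 -
(B) alone accounts for all the evidence.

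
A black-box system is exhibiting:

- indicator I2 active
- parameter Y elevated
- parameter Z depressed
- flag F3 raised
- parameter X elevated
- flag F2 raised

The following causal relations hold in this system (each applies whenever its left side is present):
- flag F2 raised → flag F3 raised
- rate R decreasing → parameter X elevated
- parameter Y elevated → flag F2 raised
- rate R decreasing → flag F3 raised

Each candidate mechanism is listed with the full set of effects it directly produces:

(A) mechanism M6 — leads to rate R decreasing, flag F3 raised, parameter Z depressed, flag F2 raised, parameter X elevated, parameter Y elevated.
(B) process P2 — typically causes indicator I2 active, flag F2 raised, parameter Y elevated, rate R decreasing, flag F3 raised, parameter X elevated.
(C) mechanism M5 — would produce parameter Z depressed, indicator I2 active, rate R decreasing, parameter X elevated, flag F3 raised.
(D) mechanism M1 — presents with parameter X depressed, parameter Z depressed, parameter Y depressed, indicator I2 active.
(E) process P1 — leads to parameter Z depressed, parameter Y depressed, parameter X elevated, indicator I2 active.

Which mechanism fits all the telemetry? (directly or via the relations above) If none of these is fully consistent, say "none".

Testing each hypothesis:
(A) mechanism M6 — does not account for indicator I2 active
(B) process P2 — does not account for parameter Z depressed
(C) mechanism M5 — does not account for parameter Y elevated, flag F2 raised
(D) mechanism M1 — fails on parameter Y elevated, flag F3 raised, parameter X elevated, flag F2 raised (predicts parameter Y depressed, not parameter Y elevated; predicts parameter X depressed, not parameter X elevated)
(E) process P1 — fails on parameter Y elevated, flag F3 raised, flag F2 raised (predicts parameter Y depressed, not parameter Y elevated)
Every candidate fails on at least one observation.

none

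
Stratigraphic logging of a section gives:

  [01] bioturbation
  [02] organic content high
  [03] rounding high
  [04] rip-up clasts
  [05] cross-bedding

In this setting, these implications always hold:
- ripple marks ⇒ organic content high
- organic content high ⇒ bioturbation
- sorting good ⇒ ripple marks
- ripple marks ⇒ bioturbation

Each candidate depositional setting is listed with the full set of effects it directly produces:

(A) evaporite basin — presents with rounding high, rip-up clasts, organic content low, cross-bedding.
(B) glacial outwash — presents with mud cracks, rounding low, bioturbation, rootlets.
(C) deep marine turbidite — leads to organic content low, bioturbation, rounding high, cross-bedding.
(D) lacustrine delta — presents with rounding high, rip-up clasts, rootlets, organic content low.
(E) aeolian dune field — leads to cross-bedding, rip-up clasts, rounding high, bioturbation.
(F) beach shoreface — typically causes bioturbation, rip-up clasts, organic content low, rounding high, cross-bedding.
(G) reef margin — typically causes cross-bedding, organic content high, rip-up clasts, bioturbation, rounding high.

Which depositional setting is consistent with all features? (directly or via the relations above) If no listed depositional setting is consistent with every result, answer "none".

Per-candidate check:
(A) evaporite basin — fails on bioturbation, organic content high (predicts organic content low, not organic content high)
(B) glacial outwash — bioturbation yes; organic content high NO; rounding high NO; rip-up clasts NO; cross-bedding NO
(C) deep marine turbidite — bioturbation yes; organic content high NO; rounding high yes; rip-up clasts NO; cross-bedding yes
(D) lacustrine delta — bioturbation NO; organic content high NO; rounding high yes; rip-up clasts yes; cross-bedding NO
(E) aeolian dune field — bioturbation yes; organic content high NO; rounding high yes; rip-up clasts yes; cross-bedding yes
(F) beach shoreface — bioturbation yes; organic content high NO; rounding high yes; rip-up clasts yes; cross-bedding yes
(G) reef margin — bioturbation yes; organic content high yes; rounding high yes; rip-up clasts yes; cross-bedding yes
(G) alone accounts for all the evidence.

G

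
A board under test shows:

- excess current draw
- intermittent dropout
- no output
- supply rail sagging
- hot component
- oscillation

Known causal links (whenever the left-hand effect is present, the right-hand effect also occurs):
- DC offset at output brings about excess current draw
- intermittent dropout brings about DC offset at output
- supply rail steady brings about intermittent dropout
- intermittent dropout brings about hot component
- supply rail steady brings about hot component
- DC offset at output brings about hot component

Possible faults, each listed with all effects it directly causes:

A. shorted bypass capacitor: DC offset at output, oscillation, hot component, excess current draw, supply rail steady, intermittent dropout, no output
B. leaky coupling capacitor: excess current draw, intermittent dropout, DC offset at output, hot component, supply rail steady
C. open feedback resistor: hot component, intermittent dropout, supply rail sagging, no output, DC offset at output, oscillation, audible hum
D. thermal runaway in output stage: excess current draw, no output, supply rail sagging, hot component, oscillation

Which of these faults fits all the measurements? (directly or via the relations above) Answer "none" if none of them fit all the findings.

C

Testing each hypothesis:
(A) shorted bypass capacitor — excess current draw yes; intermittent dropout yes; no output yes; supply rail sagging NO; hot component yes; oscillation yes
(B) leaky coupling capacitor — excess current draw yes; intermittent dropout yes; no output NO; supply rail sagging NO; hot component yes; oscillation NO
(C) open feedback resistor — excess current draw yes (by DC offset at output → excess current draw); intermittent dropout yes; no output yes; supply rail sagging yes; hot component yes; oscillation yes
(D) thermal runaway in output stage — does not account for intermittent dropout
(C) is the only candidate with no mismatches.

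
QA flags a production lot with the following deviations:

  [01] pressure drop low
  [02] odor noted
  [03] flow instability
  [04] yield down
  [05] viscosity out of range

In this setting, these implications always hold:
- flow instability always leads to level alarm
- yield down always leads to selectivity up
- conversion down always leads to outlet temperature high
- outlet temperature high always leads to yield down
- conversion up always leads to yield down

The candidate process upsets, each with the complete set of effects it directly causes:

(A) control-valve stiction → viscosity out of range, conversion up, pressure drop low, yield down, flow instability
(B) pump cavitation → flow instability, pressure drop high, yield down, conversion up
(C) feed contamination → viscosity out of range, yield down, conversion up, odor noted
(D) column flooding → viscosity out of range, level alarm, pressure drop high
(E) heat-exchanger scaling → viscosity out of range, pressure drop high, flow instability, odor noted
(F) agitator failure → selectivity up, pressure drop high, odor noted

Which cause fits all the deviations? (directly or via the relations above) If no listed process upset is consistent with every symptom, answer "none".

Checking each candidate against the observations:
(A) control-valve stiction — pressure drop low ✓; odor noted ✗; flow instability ✓; yield down ✓; viscosity out of range ✓
(B) pump cavitation — pressure drop low ✗; odor noted ✗; flow instability ✓; yield down ✓; viscosity out of range ✗
(C) feed contamination — pressure drop low ✗; odor noted ✓; flow instability ✗; yield down ✓; viscosity out of range ✓
(D) column flooding — fails on pressure drop low, odor noted, flow instability, yield down (predicts pressure drop high, not pressure drop low)
(E) heat-exchanger scaling — pressure drop low ✗; odor noted ✓; flow instability ✓; yield down ✗; viscosity out of range ✓
(F) agitator failure — pressure drop low ✗; odor noted ✓; flow instability ✗; yield down ✗; viscosity out of range ✗
Every candidate fails on at least one observation.

none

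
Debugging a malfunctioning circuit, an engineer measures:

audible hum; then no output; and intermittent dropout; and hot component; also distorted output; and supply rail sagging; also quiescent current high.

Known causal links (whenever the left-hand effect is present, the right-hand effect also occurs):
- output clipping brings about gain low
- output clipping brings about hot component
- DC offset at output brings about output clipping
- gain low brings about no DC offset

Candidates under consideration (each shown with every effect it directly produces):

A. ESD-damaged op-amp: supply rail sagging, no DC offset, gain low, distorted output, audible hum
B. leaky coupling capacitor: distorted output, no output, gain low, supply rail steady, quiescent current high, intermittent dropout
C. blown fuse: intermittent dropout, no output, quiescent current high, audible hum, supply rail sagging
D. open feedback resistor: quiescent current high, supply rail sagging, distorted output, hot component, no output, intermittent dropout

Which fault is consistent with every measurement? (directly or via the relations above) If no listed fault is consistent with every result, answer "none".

Per-candidate check:
(A) ESD-damaged op-amp — audible hum ✓; no output ✗; intermittent dropout ✗; hot component ✗; distorted output ✓; supply rail sagging ✓; quiescent current high ✗
(B) leaky coupling capacitor — audible hum ✗; no output ✓; intermittent dropout ✓; hot component ✗; distorted output ✓; supply rail sagging ✗; quiescent current high ✓
(C) blown fuse — audible hum ✓; no output ✓; intermittent dropout ✓; hot component ✗; distorted output ✗; supply rail sagging ✓; quiescent current high ✓
(D) open feedback resistor — does not account for audible hum
No candidate is consistent with all observations.

none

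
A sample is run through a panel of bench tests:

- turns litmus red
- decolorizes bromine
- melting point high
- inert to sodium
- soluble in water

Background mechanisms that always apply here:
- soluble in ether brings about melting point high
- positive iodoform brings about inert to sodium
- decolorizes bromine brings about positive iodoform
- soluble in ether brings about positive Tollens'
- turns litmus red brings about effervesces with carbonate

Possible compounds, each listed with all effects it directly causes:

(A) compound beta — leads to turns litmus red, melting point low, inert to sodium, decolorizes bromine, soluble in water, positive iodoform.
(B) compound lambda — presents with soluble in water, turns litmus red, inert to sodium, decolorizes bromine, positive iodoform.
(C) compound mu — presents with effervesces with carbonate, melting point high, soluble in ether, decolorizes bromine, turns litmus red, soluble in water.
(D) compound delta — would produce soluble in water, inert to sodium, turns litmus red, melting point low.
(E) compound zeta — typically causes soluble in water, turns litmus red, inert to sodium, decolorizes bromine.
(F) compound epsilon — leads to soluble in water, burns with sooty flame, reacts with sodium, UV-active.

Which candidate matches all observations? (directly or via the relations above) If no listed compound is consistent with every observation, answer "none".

C

Testing each hypothesis:
(A) compound beta — turns litmus red match; decolorizes bromine match; melting point high miss; inert to sodium match; soluble in water match
(B) compound lambda — does not account for melting point high
(C) compound mu — turns litmus red match; decolorizes bromine match; melting point high match; inert to sodium match (via decolorizes bromine → positive iodoform → inert to sodium); soluble in water match
(D) compound delta — turns litmus red match; decolorizes bromine miss; melting point high miss; inert to sodium match; soluble in water match
(E) compound zeta — does not account for melting point high
(F) compound epsilon — fails on turns litmus red, decolorizes bromine, melting point high, inert to sodium (predicts reacts with sodium, not inert to sodium)
(C) alone accounts for all the evidence.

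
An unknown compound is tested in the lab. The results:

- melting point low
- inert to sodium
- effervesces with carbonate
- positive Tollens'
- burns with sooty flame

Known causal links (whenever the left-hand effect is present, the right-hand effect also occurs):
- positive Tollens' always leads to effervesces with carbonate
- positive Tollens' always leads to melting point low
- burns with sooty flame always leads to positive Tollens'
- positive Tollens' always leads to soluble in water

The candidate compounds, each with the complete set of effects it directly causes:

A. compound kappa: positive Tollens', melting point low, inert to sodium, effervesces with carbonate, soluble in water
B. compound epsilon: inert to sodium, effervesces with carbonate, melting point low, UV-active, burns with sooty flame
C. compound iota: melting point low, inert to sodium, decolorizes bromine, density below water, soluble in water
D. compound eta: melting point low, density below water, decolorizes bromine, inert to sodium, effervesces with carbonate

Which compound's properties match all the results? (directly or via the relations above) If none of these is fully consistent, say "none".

Per-candidate check:
(A) compound kappa — does not account for burns with sooty flame
(B) compound epsilon — accounts for every observation (positive Tollens' by burns with sooty flame → positive Tollens')
(C) compound iota — melting point low ✓; inert to sodium ✓; effervesces with carbonate ✗; positive Tollens' ✗; burns with sooty flame ✗
(D) compound eta — melting point low ✓; inert to sodium ✓; effervesces with carbonate ✓; positive Tollens' ✗; burns with sooty flame ✗
(B) alone accounts for all the evidence.

B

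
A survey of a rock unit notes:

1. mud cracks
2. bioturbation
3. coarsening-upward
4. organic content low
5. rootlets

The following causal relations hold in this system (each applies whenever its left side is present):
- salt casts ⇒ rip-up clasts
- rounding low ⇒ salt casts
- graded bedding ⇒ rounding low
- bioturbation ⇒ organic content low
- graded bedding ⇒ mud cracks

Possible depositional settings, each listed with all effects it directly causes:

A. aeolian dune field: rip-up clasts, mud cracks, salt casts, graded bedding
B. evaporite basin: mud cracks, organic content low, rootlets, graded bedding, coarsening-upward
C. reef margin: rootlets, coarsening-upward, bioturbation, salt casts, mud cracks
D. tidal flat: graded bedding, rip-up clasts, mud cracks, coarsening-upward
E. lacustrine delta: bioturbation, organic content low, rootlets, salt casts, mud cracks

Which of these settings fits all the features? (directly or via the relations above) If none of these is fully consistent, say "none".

Checking each candidate against the observations:
(A) aeolian dune field — does not account for bioturbation, coarsening-upward, organic content low, rootlets
(B) evaporite basin — does not account for bioturbation
(C) reef margin — accounts for every observation (organic content low through bioturbation → organic content low)
(D) tidal flat — does not account for bioturbation, organic content low, rootlets
(E) lacustrine delta — mud cracks match; bioturbation match; coarsening-upward miss; organic content low match; rootlets match
(C) alone accounts for all the evidence.

C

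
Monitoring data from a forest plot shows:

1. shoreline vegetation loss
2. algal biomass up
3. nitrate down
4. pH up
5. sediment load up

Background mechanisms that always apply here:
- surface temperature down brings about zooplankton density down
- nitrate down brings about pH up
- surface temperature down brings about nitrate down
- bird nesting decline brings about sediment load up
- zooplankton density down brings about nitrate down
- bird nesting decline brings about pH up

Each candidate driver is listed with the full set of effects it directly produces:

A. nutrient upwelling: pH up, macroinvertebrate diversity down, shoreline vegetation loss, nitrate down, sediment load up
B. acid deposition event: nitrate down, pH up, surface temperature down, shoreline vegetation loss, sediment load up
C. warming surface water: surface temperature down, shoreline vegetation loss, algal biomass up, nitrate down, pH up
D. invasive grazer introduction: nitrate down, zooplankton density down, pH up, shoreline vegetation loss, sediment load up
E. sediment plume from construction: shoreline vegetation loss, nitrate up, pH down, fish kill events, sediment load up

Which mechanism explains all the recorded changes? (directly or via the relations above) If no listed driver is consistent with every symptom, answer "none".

For each candidate, compare predicted effects to what was observed:
(A) nutrient upwelling — does not account for algal biomass up
(B) acid deposition event — shoreline vegetation loss +; algal biomass up -; nitrate down +; pH up +; sediment load up +
(C) warming surface water — shoreline vegetation loss +; algal biomass up +; nitrate down +; pH up +; sediment load up -
(D) invasive grazer introduction — does not account for algal biomass up
(E) sediment plume from construction — fails on algal biomass up, nitrate down, pH up (predicts nitrate up, not nitrate down; predicts pH down, not pH up)
Every candidate fails on at least one observation.

none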